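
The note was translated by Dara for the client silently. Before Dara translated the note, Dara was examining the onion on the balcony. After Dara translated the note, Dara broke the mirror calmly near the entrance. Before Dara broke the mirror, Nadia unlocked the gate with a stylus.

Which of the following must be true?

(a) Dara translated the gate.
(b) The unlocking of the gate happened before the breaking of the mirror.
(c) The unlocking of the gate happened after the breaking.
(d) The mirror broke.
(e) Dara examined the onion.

(b), (d), (e)

(a) Not entailed — Dara translated the note, not the gate; the gate belongs to the unlocking event.
(b) Entailed — the narrative places the unlocking before the breaking.
(c) Not entailed — the narrative places the unlocking before the breaking, not after.
(d) Entailed — 'Dara broke the mirror' is causative; it entails the inchoative 'the mirror broke'.
(e) Entailed — 'examine' is an activity; 'was examining' entails that some examining happened, so 'examined' holds.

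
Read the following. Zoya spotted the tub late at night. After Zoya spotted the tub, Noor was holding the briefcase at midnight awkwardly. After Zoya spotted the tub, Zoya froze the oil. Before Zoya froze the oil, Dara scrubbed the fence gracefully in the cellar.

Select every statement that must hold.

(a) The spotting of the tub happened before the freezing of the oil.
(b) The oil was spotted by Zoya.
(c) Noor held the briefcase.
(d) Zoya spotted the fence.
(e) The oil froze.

(a) Entailed — the narrative places the spotting before the freezing.
(b) Not entailed — Zoya spotted the tub, not the oil; the oil belongs to the freezing event.
(c) Entailed — 'hold' is an activity; 'was holding' entails that some holding happened, so 'held' holds.
(d) Not entailed — Zoya spotted the tub, not the fence; the fence belongs to the scrubbing event.
(e) Entailed — 'Zoya froze the oil' is causative; it entails the inchoative 'the oil froze'.

(a), (c), (e)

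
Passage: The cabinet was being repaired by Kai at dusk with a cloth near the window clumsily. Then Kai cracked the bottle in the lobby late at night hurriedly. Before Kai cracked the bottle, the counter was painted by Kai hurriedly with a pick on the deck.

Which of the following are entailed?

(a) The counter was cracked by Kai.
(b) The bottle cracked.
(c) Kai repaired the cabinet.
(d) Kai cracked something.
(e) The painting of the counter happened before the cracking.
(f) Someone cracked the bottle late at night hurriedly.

(b), (d), (e), (f)

(a) Not entailed — Kai cracked the bottle, not the counter; the counter belongs to the painting event.
(b) Entailed — 'Kai cracked the bottle' is causative; it entails the inchoative 'the bottle cracked'.
(c) Not entailed — 'was repairing' is progressive on an accomplishment; it does not entail the completed 'repaired'.
(d) Entailed — the original entails any weakening of itself; this just drops 'in the lobby', 'late at night', 'hurriedly' and generalizes the patient.
(e) Entailed — the narrative places the painting before the cracking.
(f) Entailed — the original entails any weakening of itself; this just drops 'in the lobby' and generalizes the agent.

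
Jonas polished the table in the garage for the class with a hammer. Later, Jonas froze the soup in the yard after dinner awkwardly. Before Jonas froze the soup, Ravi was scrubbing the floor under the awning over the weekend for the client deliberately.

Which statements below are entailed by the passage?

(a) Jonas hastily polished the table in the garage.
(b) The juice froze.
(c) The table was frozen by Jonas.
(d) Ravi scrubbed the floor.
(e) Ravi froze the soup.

(a) Not entailed — 'hastily' adds information not in the original event.
(b) Not entailed — the soup is what froze, not the juice.
(c) Not entailed — Jonas froze the soup, not the table; the table belongs to the polishing event.
(d) Entailed — 'scrub' is an activity; 'was scrubbing' entails that some scrubbing happened, so 'scrubbed' holds.
(e) Not entailed — the passage has Jonas freezing the soup, not Ravi.

(d)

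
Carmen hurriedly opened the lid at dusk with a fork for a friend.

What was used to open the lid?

a fork

'with a fork' marks the instrument of the opening event.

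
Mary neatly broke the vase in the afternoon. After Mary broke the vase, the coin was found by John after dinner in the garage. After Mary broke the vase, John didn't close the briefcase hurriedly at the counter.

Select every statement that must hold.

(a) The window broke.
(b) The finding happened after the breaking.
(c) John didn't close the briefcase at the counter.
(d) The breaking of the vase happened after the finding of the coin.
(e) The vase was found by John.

(b)

(a) Not entailed — the vase is what broke, not the window.
(b) Entailed — the narrative places the breaking before the finding.
(c) Not entailed — dropping 'hurriedly' under negation is not valid — the original leaves open that John closed the briefcase some other way.
(d) Not entailed — the narrative places the breaking before the finding, not after.
(e) Not entailed — John found the coin, not the vase; the vase belongs to the breaking event.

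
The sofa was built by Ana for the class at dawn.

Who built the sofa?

Ana

'Ana' marks the agent of the building event.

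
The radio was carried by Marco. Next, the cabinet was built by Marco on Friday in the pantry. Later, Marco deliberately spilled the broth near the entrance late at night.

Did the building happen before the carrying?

no

The narrative orders the carrying before the building.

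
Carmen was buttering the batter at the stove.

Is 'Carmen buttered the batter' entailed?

'was buttering' is progressive; for an accomplishment like 'butter the batter', it doesn't entail completion.

no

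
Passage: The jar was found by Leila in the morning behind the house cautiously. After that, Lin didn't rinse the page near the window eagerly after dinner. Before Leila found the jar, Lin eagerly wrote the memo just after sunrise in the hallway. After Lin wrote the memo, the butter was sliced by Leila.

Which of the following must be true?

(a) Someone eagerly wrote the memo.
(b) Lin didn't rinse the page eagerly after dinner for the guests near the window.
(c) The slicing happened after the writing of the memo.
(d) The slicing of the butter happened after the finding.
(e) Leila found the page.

(a), (b), (c)

(a) Entailed — dropping 'in the hallway', 'just after sunrise' and generalizing the agent leaves a sub-description the original still satisfies.
(b) Entailed — under negation, adding a further restriction is entailed: if no such rinsing event occurred, none occurred for the guests either.
(c) Entailed — the narrative places the writing before the slicing.
(d) Not entailed — the narrative doesn't order the finding relative to the slicing.
(e) Not entailed — Leila found the jar, not the page; the page belongs to the rinsing event.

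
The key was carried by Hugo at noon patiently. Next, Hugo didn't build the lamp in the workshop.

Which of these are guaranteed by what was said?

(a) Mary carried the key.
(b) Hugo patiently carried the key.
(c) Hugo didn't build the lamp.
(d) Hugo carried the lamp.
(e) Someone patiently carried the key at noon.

(a) Not entailed — the passage has Hugo carrying the key, not Mary.
(b) Entailed — the original entails any weakening of itself; this just drops 'at noon'.
(c) Not entailed — dropping 'in the workshop' under negation is not valid — the original leaves open that Hugo built the lamp some other way.
(d) Not entailed — Hugo carried the key, not the lamp; the lamp belongs to the building event.
(e) Entailed — generalizing the agent leaves a sub-description the original still satisfies.

(b), (e)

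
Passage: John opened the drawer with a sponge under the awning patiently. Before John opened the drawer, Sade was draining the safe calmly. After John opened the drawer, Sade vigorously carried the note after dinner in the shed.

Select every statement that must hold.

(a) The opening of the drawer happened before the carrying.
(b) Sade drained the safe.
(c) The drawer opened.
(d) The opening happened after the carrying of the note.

(a) Entailed — the narrative places the opening before the carrying.
(b) Not entailed — 'was draining' is progressive on an accomplishment; it does not entail the completed 'drained'.
(c) Entailed — 'John opened the drawer' is causative; it entails the inchoative 'the drawer opened'.
(d) Not entailed — the narrative places the opening before the carrying, not after.

(a), (c)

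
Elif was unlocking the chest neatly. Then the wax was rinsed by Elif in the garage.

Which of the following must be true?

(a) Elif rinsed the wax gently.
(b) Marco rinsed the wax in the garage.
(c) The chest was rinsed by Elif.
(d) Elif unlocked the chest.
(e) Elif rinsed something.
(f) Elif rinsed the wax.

(a) Not entailed — 'gently' adds information not in the original event.
(b) Not entailed — the passage has Elif rinsing the wax, not Marco.
(c) Not entailed — Elif rinsed the wax, not the chest; the chest belongs to the unlocking event.
(d) Not entailed — 'was unlocking' is progressive on an accomplishment; it does not entail the completed 'unlocked'.
(e) Entailed — this follows by dropping conjuncts from the rinsing event's description.
(f) Entailed — the original entails any weakening of itself; this just drops 'in the garage'.

(e), (f)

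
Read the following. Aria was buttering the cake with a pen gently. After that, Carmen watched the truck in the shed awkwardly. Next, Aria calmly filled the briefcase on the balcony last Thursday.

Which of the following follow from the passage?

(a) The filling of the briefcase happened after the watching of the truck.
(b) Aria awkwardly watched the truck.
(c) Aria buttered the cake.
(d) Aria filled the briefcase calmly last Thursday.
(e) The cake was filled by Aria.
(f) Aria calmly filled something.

(a), (d), (f)

(a) Entailed — the narrative places the watching before the filling.
(b) Not entailed — the passage has Carmen watching the truck, not Aria.
(c) Not entailed — 'was buttering' is progressive on an accomplishment; it does not entail the completed 'buttered'.
(d) Entailed — the original entails any weakening of itself; this just drops 'on the balcony'.
(e) Not entailed — Aria filled the briefcase, not the cake; the cake belongs to the buttering event.
(f) Entailed — the original entails any weakening of itself; this just drops 'on the balcony', 'last Thursday' and generalizes the patient.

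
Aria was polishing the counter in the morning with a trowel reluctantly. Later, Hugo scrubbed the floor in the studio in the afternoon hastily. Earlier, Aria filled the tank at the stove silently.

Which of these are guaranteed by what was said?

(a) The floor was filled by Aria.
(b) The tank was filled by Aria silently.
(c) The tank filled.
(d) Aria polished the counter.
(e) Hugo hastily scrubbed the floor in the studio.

(b), (c), (d), (e)

(a) Not entailed — Aria filled the tank, not the floor; the floor belongs to the scrubbing event.
(b) Entailed — the original entails any weakening of itself; this just drops 'at the stove'.
(c) Entailed — 'Aria filled the tank' is causative; it entails the inchoative 'the tank filled'.
(d) Entailed — 'polish' is an activity; 'was polishing' entails that some polishing happened, so 'polished' holds.
(e) Entailed — this follows by dropping conjuncts from the scrubbing event's description.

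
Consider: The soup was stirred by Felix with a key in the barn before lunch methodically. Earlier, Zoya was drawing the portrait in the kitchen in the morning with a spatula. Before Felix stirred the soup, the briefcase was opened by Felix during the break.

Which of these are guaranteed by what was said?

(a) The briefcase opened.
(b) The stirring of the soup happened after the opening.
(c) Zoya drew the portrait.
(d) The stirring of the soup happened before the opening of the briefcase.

(a) Entailed — 'Felix opened the briefcase' is causative; it entails the inchoative 'the briefcase opened'.
(b) Entailed — the narrative places the opening before the stirring.
(c) Not entailed — 'was drawing' is progressive on an accomplishment; it does not entail the completed 'drew'.
(d) Not entailed — the narrative places the opening before the stirring, not after.

(a), (b)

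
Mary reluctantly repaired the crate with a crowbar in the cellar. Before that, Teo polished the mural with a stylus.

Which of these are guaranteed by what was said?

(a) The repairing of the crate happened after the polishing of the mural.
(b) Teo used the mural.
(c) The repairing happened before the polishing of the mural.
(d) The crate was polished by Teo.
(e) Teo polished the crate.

(a)

(a) Entailed — the narrative places the polishing before the repairing.
(b) Not entailed — the mural is the patient, not an instrument — Teo used a stylus.
(c) Not entailed — the narrative places the polishing before the repairing, not after.
(d) Not entailed — Teo polished the mural, not the crate; the crate belongs to the repairing event.
(e) Not entailed — Teo polished the mural, not the crate; the crate belongs to the repairing event.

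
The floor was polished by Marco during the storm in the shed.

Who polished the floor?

Marco

'Marco' marks the agent of the polishing event.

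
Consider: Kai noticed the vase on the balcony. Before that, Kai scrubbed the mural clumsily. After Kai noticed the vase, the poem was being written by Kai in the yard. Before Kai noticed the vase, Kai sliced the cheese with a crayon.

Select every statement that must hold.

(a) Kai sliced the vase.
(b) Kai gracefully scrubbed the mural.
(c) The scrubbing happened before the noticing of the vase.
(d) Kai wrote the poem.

(a) Not entailed — Kai sliced the cheese, not the vase; the vase belongs to the noticing event.
(b) Not entailed — 'gracefully' adds a manner not in (and inconsistent with) the original.
(c) Entailed — the narrative places the scrubbing before the noticing.
(d) Not entailed — 'was writing' is progressive on an accomplishment; it does not entail the completed 'wrote'.

(c)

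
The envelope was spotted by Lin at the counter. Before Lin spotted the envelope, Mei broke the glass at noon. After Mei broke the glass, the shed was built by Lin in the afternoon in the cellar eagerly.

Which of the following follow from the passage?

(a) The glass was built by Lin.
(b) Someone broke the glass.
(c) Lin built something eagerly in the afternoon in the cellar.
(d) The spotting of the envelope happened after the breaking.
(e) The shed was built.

(b), (c), (d), (e)

(a) Not entailed — Lin built the shed, not the glass; the glass belongs to the breaking event.
(b) Entailed — dropping 'at noon' and generalizing the agent leaves a sub-description the original still satisfies.
(c) Entailed — this follows by dropping conjuncts from the building event's description.
(d) Entailed — the narrative places the breaking before the spotting.
(e) Entailed — this follows by dropping conjuncts from the building event's description.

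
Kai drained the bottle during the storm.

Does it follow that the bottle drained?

yes

'Kai drained the bottle' is the causative; it entails the inchoative 'the bottle drained'.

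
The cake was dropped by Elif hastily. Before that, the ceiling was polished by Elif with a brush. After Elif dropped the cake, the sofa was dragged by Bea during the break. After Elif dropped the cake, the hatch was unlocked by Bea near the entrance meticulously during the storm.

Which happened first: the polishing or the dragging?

the polishing

The connectives place the polishing before the dragging.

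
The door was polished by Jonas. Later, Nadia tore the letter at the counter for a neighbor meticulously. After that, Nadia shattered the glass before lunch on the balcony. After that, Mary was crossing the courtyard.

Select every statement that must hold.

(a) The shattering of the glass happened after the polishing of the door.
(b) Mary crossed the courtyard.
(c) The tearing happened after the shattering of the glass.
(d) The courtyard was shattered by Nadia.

(a)

(a) Entailed — the narrative places the polishing before the shattering.
(b) Not entailed — 'was crossing' is progressive on an accomplishment; it does not entail the completed 'crossed'.
(c) Not entailed — the narrative places the tearing before the shattering, not after.
(d) Not entailed — Nadia shattered the glass, not the courtyard; the courtyard belongs to the crossing event.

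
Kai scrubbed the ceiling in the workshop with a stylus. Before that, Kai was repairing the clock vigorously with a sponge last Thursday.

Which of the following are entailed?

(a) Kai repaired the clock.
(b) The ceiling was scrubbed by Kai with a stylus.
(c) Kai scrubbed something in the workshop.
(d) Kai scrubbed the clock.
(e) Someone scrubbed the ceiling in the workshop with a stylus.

(a) Not entailed — 'was repairing' is progressive on an accomplishment; it does not entail the completed 'repaired'.
(b) Entailed — this follows by dropping conjuncts from the scrubbing event's description.
(c) Entailed — the original entails any weakening of itself; this just drops 'with a stylus' and generalizes the patient.
(d) Not entailed — Kai scrubbed the ceiling, not the clock; the clock belongs to the repairing event.
(e) Entailed — the original entails any weakening of itself; this just generalizes the agent.

(b), (c), (e)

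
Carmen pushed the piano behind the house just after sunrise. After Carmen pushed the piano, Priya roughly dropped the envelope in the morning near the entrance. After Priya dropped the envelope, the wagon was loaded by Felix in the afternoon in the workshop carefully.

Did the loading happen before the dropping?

The narrative orders the dropping before the loading.

no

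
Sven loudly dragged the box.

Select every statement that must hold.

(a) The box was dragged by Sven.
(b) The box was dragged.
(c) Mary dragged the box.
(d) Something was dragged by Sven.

(a) Entailed — every conjunct here is already in the original dragging event.
(b) Entailed — this follows by dropping conjuncts from the dragging event's description.
(c) Not entailed — the passage has Sven dragging the box, not Mary.
(d) Entailed — this follows by dropping conjuncts from the dragging event's description.

(a), (b), (d)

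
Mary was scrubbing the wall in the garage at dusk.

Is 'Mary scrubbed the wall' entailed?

yes

'scrub' is atelic; if Mary was scrubbing the wall, then Mary scrubbed the wall (for some time).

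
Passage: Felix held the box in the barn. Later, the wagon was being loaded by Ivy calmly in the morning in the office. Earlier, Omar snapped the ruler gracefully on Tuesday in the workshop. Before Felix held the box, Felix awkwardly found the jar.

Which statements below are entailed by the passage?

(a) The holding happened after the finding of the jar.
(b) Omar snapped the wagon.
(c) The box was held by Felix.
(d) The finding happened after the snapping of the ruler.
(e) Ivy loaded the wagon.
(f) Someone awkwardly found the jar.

(a) Entailed — the narrative places the finding before the holding.
(b) Not entailed — Omar snapped the ruler, not the wagon; the wagon belongs to the loading event.
(c) Entailed — every conjunct here is already in the original holding event.
(d) Not entailed — the narrative doesn't order the snapping relative to the finding.
(e) Not entailed — 'was loading' is progressive on an accomplishment; it does not entail the completed 'loaded'.
(f) Entailed — every conjunct here is already in the original finding event.

(a), (c), (f)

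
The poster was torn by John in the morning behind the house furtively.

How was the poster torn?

'furtively' marks the manner of the tearing event.

furtively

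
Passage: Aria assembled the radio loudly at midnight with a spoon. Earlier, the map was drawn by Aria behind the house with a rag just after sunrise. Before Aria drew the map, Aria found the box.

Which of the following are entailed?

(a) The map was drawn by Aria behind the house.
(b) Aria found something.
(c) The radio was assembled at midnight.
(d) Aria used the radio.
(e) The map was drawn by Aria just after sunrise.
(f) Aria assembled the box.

(a) Entailed — every conjunct here is already in the original drawing event.
(b) Entailed — this follows by dropping conjuncts from the finding event's description.
(c) Entailed — this follows by dropping conjuncts from the assembling event's description.
(d) Not entailed — the radio is the patient, not an instrument — Aria used a spoon.
(e) Entailed — dropping 'behind the house', 'with a rag' leaves a sub-description the original still satisfies.
(f) Not entailed — Aria assembled the radio, not the box; the box belongs to the finding event.

(a), (b), (c), (e)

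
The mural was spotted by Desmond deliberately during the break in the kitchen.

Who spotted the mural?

Desmond

'Desmond' marks the agent of the spotting event.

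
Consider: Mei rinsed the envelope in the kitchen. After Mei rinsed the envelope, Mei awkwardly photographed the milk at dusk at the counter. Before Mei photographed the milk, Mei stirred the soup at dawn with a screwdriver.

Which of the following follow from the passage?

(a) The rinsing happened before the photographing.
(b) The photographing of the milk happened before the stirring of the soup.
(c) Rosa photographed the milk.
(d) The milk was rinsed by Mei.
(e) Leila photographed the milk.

(a) Entailed — the narrative places the rinsing before the photographing.
(b) Not entailed — the narrative places the stirring before the photographing, not after.
(c) Not entailed — the passage has Mei photographing the milk, not Rosa.
(d) Not entailed — Mei rinsed the envelope, not the milk; the milk belongs to the photographing event.
(e) Not entailed — the passage has Mei photographing the milk, not Leila.

(a)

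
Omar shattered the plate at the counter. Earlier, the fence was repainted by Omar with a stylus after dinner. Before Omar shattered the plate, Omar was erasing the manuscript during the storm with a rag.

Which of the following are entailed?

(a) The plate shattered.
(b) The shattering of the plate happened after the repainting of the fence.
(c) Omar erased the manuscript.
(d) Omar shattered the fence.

(a), (b)

(a) Entailed — 'Omar shattered the plate' is causative; it entails the inchoative 'the plate shattered'.
(b) Entailed — the narrative places the repainting before the shattering.
(c) Not entailed — 'was erasing' is progressive on an accomplishment; it does not entail the completed 'erased'.
(d) Not entailed — Omar shattered the plate, not the fence; the fence belongs to the repainting event.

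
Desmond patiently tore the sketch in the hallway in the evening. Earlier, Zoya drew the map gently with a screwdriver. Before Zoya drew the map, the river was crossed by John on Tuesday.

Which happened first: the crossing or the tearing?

the crossing

The connectives place the crossing before the tearing.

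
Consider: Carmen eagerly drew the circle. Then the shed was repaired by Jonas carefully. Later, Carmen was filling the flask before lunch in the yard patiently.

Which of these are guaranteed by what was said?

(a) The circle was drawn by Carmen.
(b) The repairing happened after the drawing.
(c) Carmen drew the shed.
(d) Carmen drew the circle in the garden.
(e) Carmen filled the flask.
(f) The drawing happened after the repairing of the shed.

(a), (b)

(a) Entailed — the original entails any weakening of itself; this just drops 'eagerly'.
(b) Entailed — the narrative places the drawing before the repairing.
(c) Not entailed — Carmen drew the circle, not the shed; the shed belongs to the repairing event.
(d) Not entailed — 'in the garden' adds information not in the original event.
(e) Not entailed — 'was filling' is progressive on an accomplishment; it does not entail the completed 'filled'.
(f) Not entailed — the narrative places the drawing before the repairing, not after.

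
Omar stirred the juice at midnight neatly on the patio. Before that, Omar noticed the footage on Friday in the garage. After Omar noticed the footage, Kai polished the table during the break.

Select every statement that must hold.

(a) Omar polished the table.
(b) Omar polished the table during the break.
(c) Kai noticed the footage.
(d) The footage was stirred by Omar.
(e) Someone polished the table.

(e)

(a) Not entailed — the passage has Kai polishing the table, not Omar.
(b) Not entailed — the passage has Kai polishing the table, not Omar.
(c) Not entailed — the passage has Omar noticing the footage, not Kai.
(d) Not entailed — Omar stirred the juice, not the footage; the footage belongs to the noticing event.
(e) Entailed — every conjunct here is already in the original polishing event.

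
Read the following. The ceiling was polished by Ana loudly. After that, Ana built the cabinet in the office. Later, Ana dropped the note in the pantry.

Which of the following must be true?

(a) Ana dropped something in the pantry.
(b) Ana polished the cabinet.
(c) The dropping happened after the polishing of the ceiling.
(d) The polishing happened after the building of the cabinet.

(a), (c)

(a) Entailed — generalizing the patient leaves a sub-description the original still satisfies.
(b) Not entailed — Ana polished the ceiling, not the cabinet; the cabinet belongs to the building event.
(c) Entailed — the narrative places the polishing before the dropping.
(d) Not entailed — the narrative places the polishing before the building, not after.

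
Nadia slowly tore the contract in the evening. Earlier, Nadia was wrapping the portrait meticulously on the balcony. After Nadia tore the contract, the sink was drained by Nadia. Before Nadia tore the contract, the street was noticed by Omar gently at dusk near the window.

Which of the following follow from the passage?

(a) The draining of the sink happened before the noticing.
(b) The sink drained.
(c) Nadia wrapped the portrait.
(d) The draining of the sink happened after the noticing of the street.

(b), (d)

(a) Not entailed — the narrative places the noticing before the draining, not after.
(b) Entailed — 'Nadia drained the sink' is causative; it entails the inchoative 'the sink drained'.
(c) Not entailed — 'was wrapping' is progressive on an accomplishment; it does not entail the completed 'wrapped'.
(d) Entailed — the narrative places the noticing before the draining.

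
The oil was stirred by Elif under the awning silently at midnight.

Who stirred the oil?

Elif

'Elif' marks the agent of the stirring event.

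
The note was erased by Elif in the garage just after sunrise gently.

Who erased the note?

'Elif' marks the agent of the erasing event.

Elif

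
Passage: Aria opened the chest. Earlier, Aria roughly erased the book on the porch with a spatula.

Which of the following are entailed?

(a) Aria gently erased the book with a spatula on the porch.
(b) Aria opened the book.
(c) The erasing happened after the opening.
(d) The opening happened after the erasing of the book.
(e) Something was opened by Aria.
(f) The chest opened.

(d), (e), (f)

(a) Not entailed — 'gently' adds a manner not in (and inconsistent with) the original.
(b) Not entailed — Aria opened the chest, not the book; the book belongs to the erasing event.
(c) Not entailed — the narrative places the erasing before the opening, not after.
(d) Entailed — the narrative places the erasing before the opening.
(e) Entailed — the original entails any weakening of itself; this just generalizes the patient.
(f) Entailed — 'Aria opened the chest' is causative; it entails the inchoative 'the chest opened'.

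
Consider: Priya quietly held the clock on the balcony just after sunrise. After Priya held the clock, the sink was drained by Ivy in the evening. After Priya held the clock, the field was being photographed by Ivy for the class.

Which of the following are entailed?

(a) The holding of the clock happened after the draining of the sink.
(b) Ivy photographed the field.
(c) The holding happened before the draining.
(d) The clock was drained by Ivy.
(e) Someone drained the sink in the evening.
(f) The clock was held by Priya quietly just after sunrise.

(c), (e), (f)

(a) Not entailed — the narrative places the holding before the draining, not after.
(b) Not entailed — 'was photographing' is progressive on an accomplishment; it does not entail the completed 'photographed'.
(c) Entailed — the narrative places the holding before the draining.
(d) Not entailed — Ivy drained the sink, not the clock; the clock belongs to the holding event.
(e) Entailed — this follows by dropping conjuncts from the draining event's description.
(f) Entailed — dropping 'on the balcony' leaves a sub-description the original still satisfies.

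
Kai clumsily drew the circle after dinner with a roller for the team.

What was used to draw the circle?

a roller

'with a roller' marks the instrument of the drawing event.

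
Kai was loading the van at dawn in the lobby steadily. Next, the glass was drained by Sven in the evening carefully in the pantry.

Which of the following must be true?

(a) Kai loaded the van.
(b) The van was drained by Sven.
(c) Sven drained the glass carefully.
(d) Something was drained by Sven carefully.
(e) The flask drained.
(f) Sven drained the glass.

(c), (d), (f)

(a) Not entailed — 'was loading' is progressive on an accomplishment; it does not entail the completed 'loaded'.
(b) Not entailed — Sven drained the glass, not the van; the van belongs to the loading event.
(c) Entailed — every conjunct here is already in the original draining event.
(d) Entailed — dropping 'in the evening', 'in the pantry' and generalizing the patient leaves a sub-description the original still satisfies.
(e) Not entailed — the glass is what drained, not the flask.
(f) Entailed — every conjunct here is already in the original draining event.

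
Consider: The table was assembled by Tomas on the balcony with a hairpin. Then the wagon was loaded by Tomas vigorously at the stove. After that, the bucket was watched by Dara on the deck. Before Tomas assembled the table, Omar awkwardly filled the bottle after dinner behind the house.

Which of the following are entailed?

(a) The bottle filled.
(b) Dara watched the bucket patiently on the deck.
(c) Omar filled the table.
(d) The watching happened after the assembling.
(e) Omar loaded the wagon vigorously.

(a) Entailed — 'Omar filled the bottle' is causative; it entails the inchoative 'the bottle filled'.
(b) Not entailed — 'patiently' adds information not in the original event.
(c) Not entailed — Omar filled the bottle, not the table; the table belongs to the assembling event.
(d) Entailed — the narrative places the assembling before the watching.
(e) Not entailed — the passage has Tomas loading the wagon, not Omar.

(a), (d)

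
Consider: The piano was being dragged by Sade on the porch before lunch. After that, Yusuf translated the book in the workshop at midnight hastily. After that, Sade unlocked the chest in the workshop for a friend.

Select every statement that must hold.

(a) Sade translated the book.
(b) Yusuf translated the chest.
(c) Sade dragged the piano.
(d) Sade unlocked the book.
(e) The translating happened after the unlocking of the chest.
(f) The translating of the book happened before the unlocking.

(a) Not entailed — the passage has Yusuf translating the book, not Sade.
(b) Not entailed — Yusuf translated the book, not the chest; the chest belongs to the unlocking event.
(c) Entailed — 'drag' is an activity; 'was dragging' entails that some dragging happened, so 'dragged' holds.
(d) Not entailed — Sade unlocked the chest, not the book; the book belongs to the translating event.
(e) Not entailed — the narrative places the translating before the unlocking, not after.
(f) Entailed — the narrative places the translating before the unlocking.

(c), (f)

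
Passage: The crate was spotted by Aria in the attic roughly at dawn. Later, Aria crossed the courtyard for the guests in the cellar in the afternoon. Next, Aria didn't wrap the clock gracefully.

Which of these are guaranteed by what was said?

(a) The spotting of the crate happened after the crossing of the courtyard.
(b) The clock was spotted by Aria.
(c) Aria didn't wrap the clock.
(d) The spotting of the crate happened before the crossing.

(d)

(a) Not entailed — the narrative places the spotting before the crossing, not after.
(b) Not entailed — Aria spotted the crate, not the clock; the clock belongs to the wrapping event.
(c) Not entailed — dropping 'gracefully' under negation is not valid — the original leaves open that Aria wrapped the clock some other way.
(d) Entailed — the narrative places the spotting before the crossing.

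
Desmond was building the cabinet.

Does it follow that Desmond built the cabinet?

no

'was building' is progressive; for an accomplishment like 'build the cabinet', it doesn't entail completion.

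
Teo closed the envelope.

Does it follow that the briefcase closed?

no

Nothing is said about any briefcase; only the envelope is affected.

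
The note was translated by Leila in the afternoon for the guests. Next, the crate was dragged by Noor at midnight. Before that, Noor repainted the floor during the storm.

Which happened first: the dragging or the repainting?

the repainting

The connectives place the repainting before the dragging.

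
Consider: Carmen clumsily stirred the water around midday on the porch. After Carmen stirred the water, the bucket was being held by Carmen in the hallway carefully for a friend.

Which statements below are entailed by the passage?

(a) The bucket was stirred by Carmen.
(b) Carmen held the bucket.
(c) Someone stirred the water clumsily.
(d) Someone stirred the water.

(a) Not entailed — Carmen stirred the water, not the bucket; the bucket belongs to the holding event.
(b) Entailed — 'hold' is an activity; 'was holding' entails that some holding happened, so 'held' holds.
(c) Entailed — this follows by dropping conjuncts from the stirring event's description.
(d) Entailed — every conjunct here is already in the original stirring event.

(b), (c), (d)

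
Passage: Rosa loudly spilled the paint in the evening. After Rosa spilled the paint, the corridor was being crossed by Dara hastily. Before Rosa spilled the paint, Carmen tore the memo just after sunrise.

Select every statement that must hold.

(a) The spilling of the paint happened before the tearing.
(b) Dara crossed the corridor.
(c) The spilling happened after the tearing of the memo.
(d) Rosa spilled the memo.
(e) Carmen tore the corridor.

(a) Not entailed — the narrative places the tearing before the spilling, not after.
(b) Not entailed — 'was crossing' is progressive on an accomplishment; it does not entail the completed 'crossed'.
(c) Entailed — the narrative places the tearing before the spilling.
(d) Not entailed — Rosa spilled the paint, not the memo; the memo belongs to the tearing event.
(e) Not entailed — Carmen tore the memo, not the corridor; the corridor belongs to the crossing event.

(c)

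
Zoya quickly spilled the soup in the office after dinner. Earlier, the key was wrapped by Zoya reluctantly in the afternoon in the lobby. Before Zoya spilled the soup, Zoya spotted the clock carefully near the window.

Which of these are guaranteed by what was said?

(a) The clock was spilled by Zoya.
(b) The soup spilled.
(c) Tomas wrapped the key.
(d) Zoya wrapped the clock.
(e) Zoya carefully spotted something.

(a) Not entailed — Zoya spilled the soup, not the clock; the clock belongs to the spotting event.
(b) Entailed — 'Zoya spilled the soup' is causative; it entails the inchoative 'the soup spilled'.
(c) Not entailed — the passage has Zoya wrapping the key, not Tomas.
(d) Not entailed — Zoya wrapped the key, not the clock; the clock belongs to the spotting event.
(e) Entailed — this follows by dropping conjuncts from the spotting event's description.

(b), (e)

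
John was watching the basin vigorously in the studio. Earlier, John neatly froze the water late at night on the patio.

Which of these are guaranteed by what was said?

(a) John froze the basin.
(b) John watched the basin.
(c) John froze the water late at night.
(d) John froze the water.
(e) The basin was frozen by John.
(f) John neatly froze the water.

(b), (c), (d), (f)

(a) Not entailed — John froze the water, not the basin; the basin belongs to the watching event.
(b) Entailed — 'watch' is an activity; 'was watching' entails that some watching happened, so 'watched' holds.
(c) Entailed — the original entails any weakening of itself; this just drops 'neatly', 'on the patio'.
(d) Entailed — every conjunct here is already in the original freezing event.
(e) Not entailed — John froze the water, not the basin; the basin belongs to the watching event.
(f) Entailed — this follows by dropping conjuncts from the freezing event's description.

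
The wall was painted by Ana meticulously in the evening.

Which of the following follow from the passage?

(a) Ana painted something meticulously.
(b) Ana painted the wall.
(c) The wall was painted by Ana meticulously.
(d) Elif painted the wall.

(a), (b), (c)

(a) Entailed — the original entails any weakening of itself; this just drops 'in the evening' and generalizes the patient.
(b) Entailed — this follows by dropping conjuncts from the painting event's description.
(c) Entailed — dropping 'in the evening' leaves a sub-description the original still satisfies.
(d) Not entailed — the passage has Ana painting the wall, not Elif.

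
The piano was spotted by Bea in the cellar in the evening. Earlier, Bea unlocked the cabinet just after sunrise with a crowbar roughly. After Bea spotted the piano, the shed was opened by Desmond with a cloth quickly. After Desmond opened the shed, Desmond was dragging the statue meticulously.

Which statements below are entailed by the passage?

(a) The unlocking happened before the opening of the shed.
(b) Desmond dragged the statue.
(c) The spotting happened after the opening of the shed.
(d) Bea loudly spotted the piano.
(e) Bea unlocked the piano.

(a), (b)

(a) Entailed — the narrative places the unlocking before the opening.
(b) Entailed — 'drag' is an activity; 'was dragging' entails that some dragging happened, so 'dragged' holds.
(c) Not entailed — the narrative places the spotting before the opening, not after.
(d) Not entailed — 'loudly' adds information not in the original event.
(e) Not entailed — Bea unlocked the cabinet, not the piano; the piano belongs to the spotting event.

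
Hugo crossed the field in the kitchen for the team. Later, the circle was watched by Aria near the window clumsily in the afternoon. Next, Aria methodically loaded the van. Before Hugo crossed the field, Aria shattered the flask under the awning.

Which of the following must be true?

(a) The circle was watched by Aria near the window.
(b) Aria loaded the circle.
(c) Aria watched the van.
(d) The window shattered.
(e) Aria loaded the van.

(a), (e)

(a) Entailed — this follows by dropping conjuncts from the watching event's description.
(b) Not entailed — Aria loaded the van, not the circle; the circle belongs to the watching event.
(c) Not entailed — Aria watched the circle, not the van; the van belongs to the loading event.
(d) Not entailed — the flask is what shattered, not the window.
(e) Entailed — dropping 'methodically' leaves a sub-description the original still satisfies.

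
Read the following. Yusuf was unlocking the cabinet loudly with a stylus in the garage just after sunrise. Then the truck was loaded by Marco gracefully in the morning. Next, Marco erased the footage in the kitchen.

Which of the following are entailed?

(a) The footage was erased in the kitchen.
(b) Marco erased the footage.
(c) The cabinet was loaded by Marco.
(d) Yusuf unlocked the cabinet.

(a) Entailed — every conjunct here is already in the original erasing event.
(b) Entailed — the original entails any weakening of itself; this just drops 'in the kitchen'.
(c) Not entailed — Marco loaded the truck, not the cabinet; the cabinet belongs to the unlocking event.
(d) Not entailed — 'was unlocking' is progressive on an accomplishment; it does not entail the completed 'unlocked'.

(a), (b)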